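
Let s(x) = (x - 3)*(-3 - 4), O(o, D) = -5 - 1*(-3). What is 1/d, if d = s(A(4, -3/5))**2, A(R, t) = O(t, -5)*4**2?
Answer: 1/60025 ≈ 1.6660e-5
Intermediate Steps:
O(o, D) = -2 (O(o, D) = -5 + 3 = -2)
A(R, t) = -32 (A(R, t) = -2*4**2 = -2*16 = -32)
s(x) = 21 - 7*x (s(x) = (-3 + x)*(-7) = 21 - 7*x)
d = 60025 (d = (21 - 7*(-32))**2 = (21 + 224)**2 = 245**2 = 60025)
1/d = 1/60025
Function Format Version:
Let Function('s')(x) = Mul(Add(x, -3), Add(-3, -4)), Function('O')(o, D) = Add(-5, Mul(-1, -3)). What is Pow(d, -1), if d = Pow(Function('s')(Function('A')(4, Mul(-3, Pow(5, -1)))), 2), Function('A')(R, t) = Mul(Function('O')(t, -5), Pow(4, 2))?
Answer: Rational(1, 60025) ≈ 1.6660e-5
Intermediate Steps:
Function('O')(o, D) = -2 (Function('O')(o, D) = Add(-5, 3) = -2)
Function('A')(R, t) = -32 (Function('A')(R, t) = Mul(-2, Pow(4, 2)) = Mul(-2, 16) = -32)
Function('s')(x) = Add(21, Mul(-7, x)) (Function('s')(x) = Mul(Add(-3, x), -7) = Add(21, Mul(-7, x)))
d = 60025 (d = Pow(Add(21, Mul(-7, -32)), 2) = Pow(Add(21, 224), 2) = Pow(245, 2) = 60025)
Pow(d, -1) = Pow(60025, -1) = Rational(1, 60025)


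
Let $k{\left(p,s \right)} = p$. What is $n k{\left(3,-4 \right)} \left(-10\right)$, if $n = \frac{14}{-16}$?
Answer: $\frac{105}{4} \approx 26.25$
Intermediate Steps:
$n = - \frac{7}{8}$ ($n = 14 \left(- \frac{1}{16}\right) = - \frac{7}{8} \approx -0.875$)
$n k{\left(3,-4 \right)} \left(-10\right) = \left(- \frac{7}{8}\right) 3 \left(-10\right) = \left(- \frac{21}{8}\right) \left(-10\right) = \frac{105}{4}$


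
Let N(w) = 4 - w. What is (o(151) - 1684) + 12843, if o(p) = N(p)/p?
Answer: 1684862/151 ≈ 11158.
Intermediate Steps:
o(p) = (4 - p)/p
(o(151) - 1684) + 12843 = ((4 - 1*151)/151 - 1684) + 12843 = ((4 - 151)/151 - 1684) + 12843 = ((1/151)*(-147) - 1684) + 12843 = (-147/151 - 1684) + 12843 = -254431/151 + 12843 = 1684862/151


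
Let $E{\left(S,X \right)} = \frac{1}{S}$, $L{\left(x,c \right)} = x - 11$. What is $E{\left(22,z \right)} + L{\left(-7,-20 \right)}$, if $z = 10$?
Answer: $- \frac{395}{22} \approx -17.955$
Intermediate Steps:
$L{\left(x,c \right)} = -11 + x$
$E{\left(22,z \right)} + L{\left(-7,-20 \right)} = \frac{1}{22} - 18 = - \frac{395}{22}$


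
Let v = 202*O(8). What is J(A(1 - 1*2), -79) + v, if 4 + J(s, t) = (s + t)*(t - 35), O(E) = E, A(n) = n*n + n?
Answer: 10618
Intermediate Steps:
A(n) = n + n**2 (A(n) = n**2 + n = n + n**2)
v = 1616 (v = 202*8 = 1616)
J(s, t) = -4 + (-35 + t)*(s + t) (J(s, t) = -4 + (s + t)*(t - 35) = -4 + (s + t)*(-35 + t) = -4 + (-35 + t)*(s + t))
J(A(1 - 1*2), -79) + v = (-4 + (-79)**2 - 35*(1 - 1*2)*(1 + (1 - 1*2)) - 35*(-79) + ((1 - 1*2)*(1 + (1 - 1*2)))*(-79)) + 1616 = (-4 + 6241 - 35*(1 - 2)*(1 + (1 - 2)) + 2765 + ((1 - 2)*(1 + (1 - 2)))*(-79)) + 1616 = (-4 + 6241 - (-35)*(1 - 1) + 2765 - (1 - 1)*(-79)) + 1616 = (-4 + 6241 - (-35)*0 + 2765 - 1*0*(-79)) + 1616 = (-4 + 6241 - 35*0 + 2765 + 0*(-79)) + 1616 = (-4 + 6241 + 0 + 2765 + 0) + 1616 = 9002 + 1616 = 10618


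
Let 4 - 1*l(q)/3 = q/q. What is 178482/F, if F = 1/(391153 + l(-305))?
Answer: 69815376084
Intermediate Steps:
l(q) = 9 (l(q) = 12 - 3*q/q = 12 - 3*1 = 12 - 3 = 9)
F = 1/391162 (F = 1/(391153 + 9) = 1/391162 ≈ 2.5565e-6)
178482/F = 178482/(1/391162) = 178482*391162 = 69815376084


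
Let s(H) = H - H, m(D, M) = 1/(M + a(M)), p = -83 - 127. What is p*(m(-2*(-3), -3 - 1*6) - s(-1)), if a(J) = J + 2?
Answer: 105/8 ≈ 13.125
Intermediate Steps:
a(J) = 2 + J
p = -210
m(D, M) = 1/(2 + 2*M) (m(D, M) = 1/(M + (2 + M)) = 1/(2 + 2*M))
s(H) = 0
p*(m(-2*(-3), -3 - 1*6) - s(-1)) = -210*(1/(2*(1 + (-3 - 1*6))) - 1*0) = -210*(1/(2*(1 + (-3 - 6))) + 0) = -210*(1/(2*(1 - 9)) + 0) = -210*((1/2)/(-8) + 0) = -210*((1/2)*(-1/8) + 0) = -210*(-1/16 + 0) = -210*(-1/16) = 105/8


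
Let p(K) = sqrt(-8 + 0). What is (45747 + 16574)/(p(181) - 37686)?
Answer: -1174314603/710117302 - 62321*I*sqrt(2)/710117302 ≈ -1.6537 - 0.00012411*I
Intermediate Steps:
p(K) = 2*I*sqrt(2) (p(K) = sqrt(-8) = 2*I*sqrt(2))
(45747 + 16574)/(p(181) - 37686) = (45747 + 16574)/(2*I*sqrt(2) - 37686) = 62321/(-37686 + 2*I*sqrt(2))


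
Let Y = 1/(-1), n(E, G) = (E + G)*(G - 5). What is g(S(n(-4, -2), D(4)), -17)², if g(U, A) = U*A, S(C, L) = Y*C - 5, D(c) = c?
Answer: 638401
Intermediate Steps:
n(E, G) = (-5 + G)*(E + G) (n(E, G) = (E + G)*(-5 + G) = (-5 + G)*(E + G))
Y = -1
S(C, L) = -5 - C (S(C, L) = -C - 5 = -5 - C)
g(U, A) = A*U
g(S(n(-4, -2), D(4)), -17)² = (-17*(-5 - ((-2)² - 5*(-4) - 5*(-2) - 4*(-2))))² = (-17*(-5 - (4 + 20 + 10 + 8)))² = (-17*(-5 - 1*42))² = (-17*(-5 - 42))² = (-17*(-47))² = 799² = 638401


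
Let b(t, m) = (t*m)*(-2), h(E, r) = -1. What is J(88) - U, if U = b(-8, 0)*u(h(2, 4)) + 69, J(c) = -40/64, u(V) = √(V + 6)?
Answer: -557/8 ≈ -69.625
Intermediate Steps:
u(V) = √(6 + V)
b(t, m) = -2*m*t (b(t, m) = (m*t)*(-2) = -2*m*t)
J(c) = -5/8 (J(c) = -40*1/64 = -5/8)
U = 69 (U = (-2*0*(-8))*√(6 - 1) + 69 = 0*√5 + 69 = 0 + 69 = 69)
J(88) - U = -5/8 - 1*69 = -5/8 - 69 = -557/8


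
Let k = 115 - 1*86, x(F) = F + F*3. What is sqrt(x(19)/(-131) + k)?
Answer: sqrt(487713)/131 ≈ 5.3310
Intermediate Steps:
x(F) = 4*F (x(F) = F + 3*F = 4*F)
k = 29 (k = 115 - 86 = 29)
sqrt(x(19)/(-131) + k) = sqrt((4*19)/(-131) + 29) = sqrt(76*(-1/131) + 29) = sqrt(-76/131 + 29) = sqrt(3723/131) = sqrt(487713)/131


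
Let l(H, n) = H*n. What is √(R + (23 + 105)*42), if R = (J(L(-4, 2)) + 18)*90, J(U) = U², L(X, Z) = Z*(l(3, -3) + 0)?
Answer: 2*√9039 ≈ 190.15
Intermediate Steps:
L(X, Z) = -9*Z (L(X, Z) = Z*(3*(-3) + 0) = Z*(-9 + 0) = Z*(-9) = -9*Z)
R = 30780 (R = ((-9*2)² + 18)*90 = ((-18)² + 18)*90 = (324 + 18)*90 = 342*90 = 30780)
√(R + (23 + 105)*42) = √(30780 + (23 + 105)*42) = √(30780 + 128*42) = √(30780 + 5376) = √36156 = 2*√9039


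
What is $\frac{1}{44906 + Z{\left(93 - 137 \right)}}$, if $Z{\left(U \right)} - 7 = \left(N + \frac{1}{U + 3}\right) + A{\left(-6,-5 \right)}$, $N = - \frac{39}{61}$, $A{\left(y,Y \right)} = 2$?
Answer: $\frac{2501}{112330755} \approx 2.2265 \cdot 10^{-5}$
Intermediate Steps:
$N = - \frac{39}{61}$ ($N = \left(-39\right) \frac{1}{61} = - \frac{39}{61} \approx -0.63934$)
$Z{\left(U \right)} = \frac{510}{61} + \frac{1}{3 + U}$ ($Z{\left(U \right)} = 7 + \left(\left(- \frac{39}{61} + \frac{1}{U + 3}\right) + 2\right) = 7 + \left(\left(- \frac{39}{61} + \frac{1}{3 + U}\right) + 2\right) = 7 + \left(\frac{83}{61} + \frac{1}{3 + U}\right) = \frac{510}{61} + \frac{1}{3 + U}$)
$\frac{1}{44906 + Z{\left(93 - 137 \right)}} = \frac{1}{44906 + \frac{1591 + 510 \left(93 - 137\right)}{61 \left(3 + \left(93 - 137\right)\right)}} = \frac{1}{44906 + \frac{1591 + 510 \left(-44\right)}{61 \left(3 - 44\right)}} = \frac{1}{44906 + \frac{1591 - 22440}{61 \left(-41\right)}} = \frac{1}{44906 + \frac{1}{61} \left(- \frac{1}{41}\right) \left(-20849\right)} = \frac{1}{44906 + \frac{20849}{2501}} = \frac{1}{\frac{112330755}{2501}} = \frac{2501}{112330755}$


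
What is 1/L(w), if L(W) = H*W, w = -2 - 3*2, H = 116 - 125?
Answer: 1/72 ≈ 0.013889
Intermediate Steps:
H = -9
w = -8 (w = -2 - 6 = -8)
L(W) = -9*W
1/L(w) = 1/(-9*(-8)) = 1/72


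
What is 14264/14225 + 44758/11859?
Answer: 805839326/168694275 ≈ 4.7769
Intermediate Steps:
14264/14225 + 44758/11859 = 805839326/168694275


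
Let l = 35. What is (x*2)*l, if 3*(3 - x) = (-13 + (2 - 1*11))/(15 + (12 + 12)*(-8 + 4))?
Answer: 49490/243 ≈ 203.66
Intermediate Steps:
x = 707/243 (x = 3 - (-13 + (2 - 1*11))/(3*(15 + (12 + 12)*(-8 + 4))) = 3 - (-13 + (2 - 11))/(3*(15 + 24*(-4))) = 3 - (-13 - 9)/(3*(15 - 96)) = 3 - (-22)/(3*(-81)) = 3 - (-22)*(-1)/(3*81) = 3 - ⅓*22/81 = 3 - 22/243 = 707/243 ≈ 2.9095)
(x*2)*l = ((707/243)*2)*35 = (1414/243)*35 = 49490/243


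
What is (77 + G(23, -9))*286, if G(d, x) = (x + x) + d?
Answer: 23452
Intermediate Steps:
G(d, x) = d + 2*x (G(d, x) = 2*x + d = d + 2*x)
(77 + G(23, -9))*286 = (77 + (23 + 2*(-9)))*286 = (77 + (23 - 18))*286 = (77 + 5)*286 = 82*286 = 23452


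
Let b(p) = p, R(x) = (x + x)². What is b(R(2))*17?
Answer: 272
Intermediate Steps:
R(x) = 4*x² (R(x) = (2*x)² = 4*x²)
b(R(2))*17 = (4*2²)*17 = (4*4)*17 = 16*17 = 272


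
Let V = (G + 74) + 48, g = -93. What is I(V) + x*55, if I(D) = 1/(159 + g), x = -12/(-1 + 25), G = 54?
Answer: -907/33 ≈ -27.485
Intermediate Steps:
x = -1/2 (x = -12/24 = (1/24)*(-12) = -1/2 ≈ -0.50000)
V = 176 (V = (54 + 74) + 48 = 128 + 48 = 176)
I(D) = 1/66 (I(D) = 1/(159 - 93) = 1/66)
I(V) + x*55 = 1/66 - 1/2*55 = 1/66 - 55/2 = -907/33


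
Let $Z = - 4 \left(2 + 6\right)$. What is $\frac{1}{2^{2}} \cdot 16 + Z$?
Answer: $-28$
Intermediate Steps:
$Z = -32$ ($Z = \left(-4\right) 8 = -32$)
$\frac{1}{2^{2}} \cdot 16 + Z = \frac{1}{2^{2}} \cdot 16 - 32 = \frac{1}{4} \cdot 16 - 32 = 4 - 32 = -28$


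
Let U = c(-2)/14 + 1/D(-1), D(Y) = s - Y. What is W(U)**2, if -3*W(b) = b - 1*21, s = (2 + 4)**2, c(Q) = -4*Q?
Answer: 27920656/603729 ≈ 46.247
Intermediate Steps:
s = 36 (s = 6**2 = 36)
D(Y) = 36 - Y
U = 155/259 (U = -4*(-2)/14 + 1/(36 - 1*(-1)) = 8*(1/14) + 1/(36 + 1) = 4/7 + 1/37 = 155/259 ≈ 0.59846)
W(b) = 7 - b/3 (W(b) = -(b - 1*21)/3 = -(b - 21)/3 = -(-21 + b)/3 = 7 - b/3)
W(U)**2 = (7 - 1/3*155/259)**2 = (7 - 155/777)**2 = (5284/777)**2 = 27920656/603729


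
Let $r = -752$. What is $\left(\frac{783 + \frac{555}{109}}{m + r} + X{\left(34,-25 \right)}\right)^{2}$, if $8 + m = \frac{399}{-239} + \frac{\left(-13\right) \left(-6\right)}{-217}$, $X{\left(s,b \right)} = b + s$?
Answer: $\frac{1177523931581473079241}{18557144673942198025} \approx 63.454$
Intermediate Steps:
$m = - \frac{520129}{51863}$ ($m = -8 + \left(\frac{399}{-239} + \frac{\left(-13\right) \left(-6\right)}{-217}\right) = -8 + \left(399 \left(- \frac{1}{239}\right) + 78 \left(- \frac{1}{217}\right)\right) = -8 - \frac{105225}{51863} = - \frac{520129}{51863} \approx -10.029$)
$\left(\frac{783 + \frac{555}{109}}{m + r} + X{\left(34,-25 \right)}\right)^{2} = \left(\frac{783 + \frac{555}{109}}{- \frac{520129}{51863} - 752} + \left(-25 + 34\right)\right)^{2} = \left(\frac{783 + 555 \cdot \frac{1}{109}}{- \frac{39521105}{51863}} + 9\right)^{2} = \left(\left(783 + \frac{555}{109}\right) \left(- \frac{51863}{39521105}\right) + 9\right)^{2} = \left(\frac{85902}{109} \left(- \frac{51863}{39521105}\right) + 9\right)^{2} = \left(- \frac{4455135426}{4307800445} + 9\right)^{2} = \left(\frac{34315068579}{4307800445}\right)^{2} = \frac{1177523931581473079241}{18557144673942198025}$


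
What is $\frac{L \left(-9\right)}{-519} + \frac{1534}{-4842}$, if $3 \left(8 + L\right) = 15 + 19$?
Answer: $- \frac{108481}{418833} \approx -0.25901$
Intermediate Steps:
$L = \frac{10}{3}$ ($L = -8 + \frac{15 + 19}{3} = -8 + \frac{1}{3} \cdot 34 = -8 + \frac{34}{3} = \frac{10}{3} \approx 3.3333$)
$\frac{L \left(-9\right)}{-519} + \frac{1534}{-4842} = \frac{\frac{10}{3} \left(-9\right)}{-519} + \frac{1534}{-4842} = \left(-30\right) \left(- \frac{1}{519}\right) + 1534 \left(- \frac{1}{4842}\right) = \frac{10}{173} - \frac{767}{2421} = - \frac{108481}{418833}$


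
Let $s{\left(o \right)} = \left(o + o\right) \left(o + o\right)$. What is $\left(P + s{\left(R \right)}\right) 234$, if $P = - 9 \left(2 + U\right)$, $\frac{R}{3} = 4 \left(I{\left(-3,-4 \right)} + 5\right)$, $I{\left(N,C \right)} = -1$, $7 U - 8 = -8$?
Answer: $2152332$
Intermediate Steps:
$U = 0$ ($U = \frac{8}{7} + \frac{1}{7} \left(-8\right) = \frac{8}{7} - \frac{8}{7} = 0$)
$R = 48$ ($R = 3 \cdot 4 \left(-1 + 5\right) = 3 \cdot 4 \cdot 4 = 3 \cdot 16 = 48$)
$s{\left(o \right)} = 4 o^{2}$ ($s{\left(o \right)} = 2 o 2 o = 4 o^{2}$)
$P = -18$ ($P = - 9 \left(2 + 0\right) = \left(-9\right) 2 = -18$)
$\left(P + s{\left(R \right)}\right) 234 = \left(-18 + 4 \cdot 48^{2}\right) 234 = \left(-18 + 4 \cdot 2304\right) 234 = \left(-18 + 9216\right) 234 = 9198 \cdot 234 = 2152332$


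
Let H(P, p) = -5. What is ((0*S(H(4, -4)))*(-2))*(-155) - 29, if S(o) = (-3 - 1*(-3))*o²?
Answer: -29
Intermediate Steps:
S(o) = 0 (S(o) = (-3 + 3)*o² = 0*o² = 0)
((0*S(H(4, -4)))*(-2))*(-155) - 29 = ((0*0)*(-2))*(-155) - 29 = (0*(-2))*(-155) - 29 = 0*(-155) - 29 = 0 - 29 = -29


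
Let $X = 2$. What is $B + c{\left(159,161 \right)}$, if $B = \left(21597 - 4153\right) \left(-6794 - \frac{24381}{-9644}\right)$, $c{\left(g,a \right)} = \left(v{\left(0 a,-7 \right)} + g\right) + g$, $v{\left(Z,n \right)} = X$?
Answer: $- \frac{285631449235}{2411} \approx -1.1847 \cdot 10^{8}$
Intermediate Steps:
$v{\left(Z,n \right)} = 2$
$c{\left(g,a \right)} = 2 + 2 g$ ($c{\left(g,a \right)} = \left(2 + g\right) + g = 2 + 2 g$)
$B = - \frac{285632220755}{2411}$ ($B = 17444 \left(-6794 - - \frac{24381}{9644}\right) = 17444 \left(-6794 + \frac{24381}{9644}\right) = 17444 \left(- \frac{65496955}{9644}\right) = - \frac{285632220755}{2411} \approx -1.1847 \cdot 10^{8}$)
$B + c{\left(159,161 \right)} = - \frac{285632220755}{2411} + \left(2 + 2 \cdot 159\right) = - \frac{285632220755}{2411} + \left(2 + 318\right) = - \frac{285632220755}{2411} + 320 = - \frac{285631449235}{2411}$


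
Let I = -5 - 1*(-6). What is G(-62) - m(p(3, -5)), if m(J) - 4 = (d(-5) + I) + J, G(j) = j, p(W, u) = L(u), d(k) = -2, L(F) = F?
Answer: -60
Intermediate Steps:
p(W, u) = u
I = 1 (I = -5 + 6 = 1)
m(J) = 3 + J (m(J) = 4 + ((-2 + 1) + J) = 4 + (-1 + J) = 3 + J)
G(-62) - m(p(3, -5)) = -62 - (3 - 5) = -62 - 1*(-2) = -62 + 2 = -60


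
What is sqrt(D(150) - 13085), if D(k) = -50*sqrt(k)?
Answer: sqrt(-13085 - 250*sqrt(6)) ≈ 117.04*I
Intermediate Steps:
sqrt(D(150) - 13085) = sqrt(-250*sqrt(6) - 13085) = sqrt(-13085 - 250*sqrt(6))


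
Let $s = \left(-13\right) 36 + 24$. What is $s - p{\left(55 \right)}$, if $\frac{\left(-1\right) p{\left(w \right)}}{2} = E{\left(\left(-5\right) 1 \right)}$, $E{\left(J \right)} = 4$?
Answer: $-436$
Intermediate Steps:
$p{\left(w \right)} = -8$ ($p{\left(w \right)} = \left(-2\right) 4 = -8$)
$s = -444$ ($s = -468 + 24 = -444$)
$s - p{\left(55 \right)} = -444 - -8 = -444 + 8 = -436$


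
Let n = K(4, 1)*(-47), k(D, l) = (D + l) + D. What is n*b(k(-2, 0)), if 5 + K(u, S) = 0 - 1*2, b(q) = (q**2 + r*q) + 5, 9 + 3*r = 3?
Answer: 9541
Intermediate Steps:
r = -2 (r = -3 + (1/3)*3 = -3 + 1 = -2)
k(D, l) = l + 2*D
b(q) = 5 + q**2 - 2*q (b(q) = (q**2 - 2*q) + 5 = 5 + q**2 - 2*q)
K(u, S) = -7 (K(u, S) = -5 + (0 - 1*2) = -5 + (0 - 2) = -5 - 2 = -7)
n = 329 (n = -7*(-47) = 329)
n*b(k(-2, 0)) = 329*(5 + (0 + 2*(-2))**2 - 2*(0 + 2*(-2))) = 329*(5 + (0 - 4)**2 - 2*(0 - 4)) = 329*(5 + (-4)**2 - 2*(-4)) = 329*(5 + 16 + 8) = 329*29 = 9541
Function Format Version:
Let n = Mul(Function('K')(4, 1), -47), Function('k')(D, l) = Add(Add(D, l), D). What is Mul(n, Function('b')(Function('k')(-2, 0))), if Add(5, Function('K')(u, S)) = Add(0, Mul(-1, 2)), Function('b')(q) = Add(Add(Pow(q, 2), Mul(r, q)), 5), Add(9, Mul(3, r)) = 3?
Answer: 9541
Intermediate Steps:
r = -2 (r = Add(-3, Mul(Rational(1, 3), 3)) = Add(-3, 1) = -2)
Function('k')(D, l) = Add(l, Mul(2, D))
Function('b')(q) = Add(5, Pow(q, 2), Mul(-2, q)) (Function('b')(q) = Add(Add(Pow(q, 2), Mul(-2, q)), 5) = Add(5, Pow(q, 2), Mul(-2, q)))
Function('K')(u, S) = -7 (Function('K')(u, S) = Add(-5, Add(0, Mul(-1, 2))) = Add(-5, Add(0, -2)) = Add(-5, -2) = -7)
n = 329 (n = Mul(-7, -47) = 329)
Mul(n, Function('b')(Function('k')(-2, 0))) = Mul(329, Add(5, Pow(Add(0, Mul(2, -2)), 2), Mul(-2, Add(0, Mul(2, -2))))) = Mul(329, Add(5, Pow(Add(0, -4), 2), Mul(-2, Add(0, -4)))) = Mul(329, Add(5, Pow(-4, 2), Mul(-2, -4))) = Mul(329, Add(5, 16, 8)) = Mul(329, 29) = 9541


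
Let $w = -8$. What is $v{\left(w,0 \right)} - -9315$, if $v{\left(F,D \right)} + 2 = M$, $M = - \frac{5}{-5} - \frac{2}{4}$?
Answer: $\frac{18627}{2} \approx 9313.5$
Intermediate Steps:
$M = \frac{1}{2}$ ($M = \left(-5\right) \left(- \frac{1}{5}\right) - \frac{1}{2} = 1 - \frac{1}{2} = \frac{1}{2} \approx 0.5$)
$v{\left(F,D \right)} = - \frac{3}{2}$ ($v{\left(F,D \right)} = -2 + \frac{1}{2} = - \frac{3}{2}$)
$v{\left(w,0 \right)} - -9315 = - \frac{3}{2} - -9315 = - \frac{3}{2} + 9315 = \frac{18627}{2}$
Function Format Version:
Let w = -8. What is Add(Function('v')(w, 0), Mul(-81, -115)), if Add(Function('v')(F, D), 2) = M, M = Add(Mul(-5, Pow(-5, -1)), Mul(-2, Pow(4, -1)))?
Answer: Rational(18627, 2) ≈ 9313.5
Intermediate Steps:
M = Rational(1, 2) (M = Add(Mul(-5, Rational(-1, 5)), Mul(-2, Rational(1, 4))) = Add(1, Rational(-1, 2)) = Rational(1, 2) ≈ 0.50000)
Function('v')(F, D) = Rational(-3, 2) (Function('v')(F, D) = Add(-2, Rational(1, 2)) = Rational(-3, 2))
Add(Function('v')(w, 0), Mul(-81, -115)) = Add(Rational(-3, 2), Mul(-81, -115)) = Add(Rational(-3, 2), 9315) = Rational(18627, 2)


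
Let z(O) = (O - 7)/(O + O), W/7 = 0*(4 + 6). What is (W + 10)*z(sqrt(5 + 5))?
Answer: 5 - 7*sqrt(10)/2 ≈ -6.0680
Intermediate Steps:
W = 0 (W = 7*(0*(4 + 6)) = 7*(0*10) = 7*0 = 0)
z(O) = (-7 + O)/(2*O) (z(O) = (-7 + O)/((2*O)) = (-7 + O)*(1/(2*O)) = (-7 + O)/(2*O))
(W + 10)*z(sqrt(5 + 5)) = (0 + 10)*((-7 + sqrt(5 + 5))/(2*(sqrt(5 + 5)))) = 10*((-7 + sqrt(10))/(2*(sqrt(10)))) = 10*((sqrt(10)/10)*(-7 + sqrt(10))/2) = 10*(sqrt(10)*(-7 + sqrt(10))/20) = sqrt(10)*(-7 + sqrt(10))/2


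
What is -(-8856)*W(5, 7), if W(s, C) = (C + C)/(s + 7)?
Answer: 10332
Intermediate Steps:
W(s, C) = 2*C/(7 + s) (W(s, C) = (2*C)/(7 + s) = 2*C/(7 + s))
-(-8856)*W(5, 7) = -(-8856)*2*7/(7 + 5) = -(-8856)*2*7/12 = -(-8856)*2*7*(1/12) = -(-8856)*7/6 = -492*(-21) = 10332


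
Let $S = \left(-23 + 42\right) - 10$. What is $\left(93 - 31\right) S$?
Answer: $558$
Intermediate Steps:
$S = 9$ ($S = 19 - 10 = 9$)
$\left(93 - 31\right) S = \left(93 - 31\right) 9 = 62 \cdot 9 = 558$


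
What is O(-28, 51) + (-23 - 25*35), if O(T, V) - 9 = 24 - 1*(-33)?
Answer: -832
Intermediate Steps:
O(T, V) = 66 (O(T, V) = 9 + (24 - 1*(-33)) = 9 + (24 + 33) = 9 + 57 = 66)
O(-28, 51) + (-23 - 25*35) = 66 + (-23 - 25*35) = 66 + (-23 - 875) = 66 - 898 = -832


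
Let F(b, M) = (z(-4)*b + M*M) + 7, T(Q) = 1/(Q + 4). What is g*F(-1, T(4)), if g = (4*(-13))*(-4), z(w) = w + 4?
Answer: 5837/4 ≈ 1459.3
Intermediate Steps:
T(Q) = 1/(4 + Q)
z(w) = 4 + w
F(b, M) = 7 + M**2 (F(b, M) = ((4 - 4)*b + M*M) + 7 = (0*b + M**2) + 7 = (0 + M**2) + 7 = M**2 + 7 = 7 + M**2)
g = 208 (g = -52*(-4) = 208)
g*F(-1, T(4)) = 208*(7 + (1/(4 + 4))**2) = 208*(7 + (1/8)**2) = 208*(7 + 1/64) = 208*(449/64) = 5837/4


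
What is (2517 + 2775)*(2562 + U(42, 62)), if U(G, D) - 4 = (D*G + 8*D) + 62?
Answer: 30312576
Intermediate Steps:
U(G, D) = 66 + 8*D + D*G (U(G, D) = 4 + ((D*G + 8*D) + 62) = 4 + ((8*D + D*G) + 62) = 4 + (62 + 8*D + D*G) = 66 + 8*D + D*G)
(2517 + 2775)*(2562 + U(42, 62)) = (2517 + 2775)*(2562 + (66 + 8*62 + 62*42)) = 5292*(2562 + (66 + 496 + 2604)) = 5292*(2562 + 3166) = 5292*5728 = 30312576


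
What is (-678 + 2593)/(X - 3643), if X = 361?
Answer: -1915/3282 ≈ -0.58349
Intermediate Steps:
(-678 + 2593)/(X - 3643) = (-678 + 2593)/(361 - 3643) = 1915/(-3282) = 1915*(-1/3282) = -1915/3282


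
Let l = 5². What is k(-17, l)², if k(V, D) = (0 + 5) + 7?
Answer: 144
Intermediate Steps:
l = 25
k(V, D) = 12 (k(V, D) = 5 + 7 = 12)
k(-17, l)² = 12² = 144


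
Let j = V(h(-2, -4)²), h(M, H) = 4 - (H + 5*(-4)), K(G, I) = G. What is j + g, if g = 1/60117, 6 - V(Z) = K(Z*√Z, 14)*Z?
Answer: -1034635332353/60117 ≈ -1.7210e+7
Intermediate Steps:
h(M, H) = 24 - H (h(M, H) = 4 - (H - 20) = 4 - (-20 + H) = 4 + (20 - H) = 24 - H)
V(Z) = 6 - Z^(5/2) (V(Z) = 6 - Z*√Z*Z = 6 - Z^(3/2)*Z = 6 - Z^(5/2))
g = 1/60117 ≈ 1.6634e-5
j = -17210362 (j = 6 - ((24 - 1*(-4))²)^(5/2) = 6 - ((24 + 4)²)^(5/2) = 6 - (28²)^(5/2) = 6 - 784^(5/2) = 6 - 1*17210368 = 6 - 17210368 = -17210362)
j + g = -17210362 + 1/60117 = -1034635332353/60117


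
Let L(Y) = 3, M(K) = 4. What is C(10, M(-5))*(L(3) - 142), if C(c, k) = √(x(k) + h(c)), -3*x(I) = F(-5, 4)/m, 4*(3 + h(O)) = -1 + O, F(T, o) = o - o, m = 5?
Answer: -139*I*√3/2 ≈ -120.38*I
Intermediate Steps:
F(T, o) = 0
h(O) = -13/4 + O/4 (h(O) = -3 + (-1 + O)/4 = -3 + (-¼ + O/4) = -13/4 + O/4)
x(I) = 0 (x(I) = -0/5 = -⅓*0 = 0)
C(c, k) = √(-13/4 + c/4) (C(c, k) = √(0 + (-13/4 + c/4)) = √(-13/4 + c/4))
C(10, M(-5))*(L(3) - 142) = (√(-13 + 10)/2)*(3 - 142) = (√(-3)/2)*(-139) = ((I*√3)/2)*(-139) = (I*√3/2)*(-139) = -139*I*√3/2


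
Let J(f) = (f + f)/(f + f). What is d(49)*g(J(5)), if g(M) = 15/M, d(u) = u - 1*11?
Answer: 570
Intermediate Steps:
J(f) = 1 (J(f) = (2*f)/((2*f)) = (2*f)*(1/(2*f)) = 1)
d(u) = -11 + u (d(u) = u - 11 = -11 + u)
d(49)*g(J(5)) = (-11 + 49)*(15/1) = 38*(15*1) = 38*15 = 570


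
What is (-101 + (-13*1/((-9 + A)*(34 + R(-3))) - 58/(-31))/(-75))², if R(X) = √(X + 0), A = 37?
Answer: (-16623624341778947*I + 980406334022808*√3)/(1412670000*(-1153*I + 68*√3)) ≈ 10206.0 + 0.0018697*I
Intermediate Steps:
R(X) = √X
(-101 + (-13*1/((-9 + A)*(34 + R(-3))) - 58/(-31))/(-75))² = (-101 + (-13*1/((-9 + 37)*(34 + √(-3))) - 58/(-31))/(-75))² = (-101 + (-13*1/(28*(34 + I*√3)) - 58*(-1/31))*(-1/75))² = (-101 + (-13/(952 + 28*I*√3) + 58/31)*(-1/75))² = (-101 + (58/31 - 13/(952 + 28*I*√3))*(-1/75))² = (-101 + (-58/2325 + 13/(75*(952 + 28*I*√3))))² = (-234883/2325 + 13/(75*(952 + 28*I*√3)))²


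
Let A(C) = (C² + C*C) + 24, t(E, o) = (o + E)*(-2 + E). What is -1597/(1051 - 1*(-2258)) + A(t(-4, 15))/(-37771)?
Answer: -89227711/124984239 ≈ -0.71391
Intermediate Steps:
t(E, o) = (-2 + E)*(E + o) (t(E, o) = (E + o)*(-2 + E) = (-2 + E)*(E + o))
A(C) = 24 + 2*C² (A(C) = (C² + C²) + 24 = 2*C² + 24 = 24 + 2*C²)
-1597/(1051 - 1*(-2258)) + A(t(-4, 15))/(-37771) = -1597/(1051 - 1*(-2258)) + (24 + 2*((-4)² - 2*(-4) - 2*15 - 4*15)²)/(-37771) = -1597/(1051 + 2258) + (24 + 2*(16 + 8 - 30 - 60)²)*(-1/37771) = -1597/3309 + (24 + 2*(-66)²)*(-1/37771) = -1597*1/3309 + (24 + 2*4356)*(-1/37771) = -1597/3309 + (24 + 8712)*(-1/37771) = -1597/3309 + 8736*(-1/37771) = -1597/3309 - 8736/37771 = -89227711/124984239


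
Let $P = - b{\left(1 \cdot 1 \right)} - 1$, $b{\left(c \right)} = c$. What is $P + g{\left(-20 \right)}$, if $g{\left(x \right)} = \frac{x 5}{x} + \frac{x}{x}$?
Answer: $4$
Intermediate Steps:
$g{\left(x \right)} = 6$ ($g{\left(x \right)} = \frac{5 x}{x} + 1 = 5 + 1 = 6$)
$P = -2$ ($P = - 1 \cdot 1 - 1 = \left(-1\right) 1 - 1 = -1 - 1 = -2$)
$P + g{\left(-20 \right)} = -2 + 6 = 4$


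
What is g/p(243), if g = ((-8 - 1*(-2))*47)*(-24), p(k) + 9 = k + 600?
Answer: 1128/139 ≈ 8.1151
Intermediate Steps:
p(k) = 591 + k (p(k) = -9 + (k + 600) = -9 + (600 + k) = 591 + k)
g = 6768 (g = ((-8 + 2)*47)*(-24) = -6*47*(-24) = -282*(-24) = 6768)
g/p(243) = 6768/(591 + 243) = 6768/834 = 6768*(1/834) = 1128/139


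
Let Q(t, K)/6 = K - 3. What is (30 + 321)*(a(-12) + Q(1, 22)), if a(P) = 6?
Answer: 42120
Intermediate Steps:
Q(t, K) = -18 + 6*K (Q(t, K) = 6*(K - 3) = 6*(-3 + K) = -18 + 6*K)
(30 + 321)*(a(-12) + Q(1, 22)) = (30 + 321)*(6 + (-18 + 6*22)) = 351*(6 + (-18 + 132)) = 351*(6 + 114) = 351*120 = 42120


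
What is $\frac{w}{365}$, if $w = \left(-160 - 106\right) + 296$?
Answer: $\frac{6}{73} \approx 0.082192$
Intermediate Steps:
$w = 30$ ($w = -266 + 296 = 30$)
$\frac{w}{365} = \frac{30}{365} = 30 \cdot \frac{1}{365} = \frac{6}{73}$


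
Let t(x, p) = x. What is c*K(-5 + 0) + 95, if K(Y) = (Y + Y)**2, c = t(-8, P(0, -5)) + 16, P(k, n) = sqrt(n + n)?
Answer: 895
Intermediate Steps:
P(k, n) = sqrt(2)*sqrt(n) (P(k, n) = sqrt(2*n) = sqrt(2)*sqrt(n))
c = 8 (c = -8 + 16 = 8)
K(Y) = 4*Y**2 (K(Y) = (2*Y)**2 = 4*Y**2)
c*K(-5 + 0) + 95 = 8*(4*(-5 + 0)**2) + 95 = 8*(4*(-5)**2) + 95 = 8*(4*25) + 95 = 8*100 + 95 = 800 + 95 = 895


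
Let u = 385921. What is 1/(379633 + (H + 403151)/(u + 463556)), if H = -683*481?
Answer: 283159/107496525523 ≈ 2.6341e-6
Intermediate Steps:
H = -328523
1/(379633 + (H + 403151)/(u + 463556)) = 1/(379633 + (-328523 + 403151)/(385921 + 463556)) = 1/(379633 + 74628/849477) = 1/(379633 + 74628*(1/849477)) = 1/(379633 + 24876/283159) = 1/(107496525523/283159) = 283159/107496525523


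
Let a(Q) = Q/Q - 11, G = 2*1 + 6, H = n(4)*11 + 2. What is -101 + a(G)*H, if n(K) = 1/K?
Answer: -297/2 ≈ -148.50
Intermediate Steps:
H = 19/4 (H = 11/4 + 2 = 19/4 ≈ 4.7500)
G = 8 (G = 2 + 6 = 8)
a(Q) = -10 (a(Q) = 1 - 11 = -10)
-101 + a(G)*H = -101 - 10*19/4 = -101 - 95/2 = -297/2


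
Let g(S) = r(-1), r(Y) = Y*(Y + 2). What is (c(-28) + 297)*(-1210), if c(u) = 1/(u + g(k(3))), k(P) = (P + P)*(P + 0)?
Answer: -10420520/29 ≈ -3.5933e+5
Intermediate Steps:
r(Y) = Y*(2 + Y)
k(P) = 2*P**2 (k(P) = (2*P)*P = 2*P**2)
g(S) = -1 (g(S) = -(2 - 1) = -1*1 = -1)
c(u) = 1/(-1 + u) (c(u) = 1/(u - 1) = 1/(-1 + u))
(c(-28) + 297)*(-1210) = (1/(-1 - 28) + 297)*(-1210) = (1/(-29) + 297)*(-1210) = (-1/29 + 297)*(-1210) = (8612/29)*(-1210) = -10420520/29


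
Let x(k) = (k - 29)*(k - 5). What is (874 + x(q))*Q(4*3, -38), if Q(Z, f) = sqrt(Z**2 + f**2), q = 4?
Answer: 1798*sqrt(397) ≈ 35825.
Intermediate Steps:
x(k) = (-29 + k)*(-5 + k)
(874 + x(q))*Q(4*3, -38) = (874 + (145 + 4**2 - 34*4))*sqrt((4*3)**2 + (-38)**2) = (874 + (145 + 16 - 136))*sqrt(12**2 + 1444) = (874 + 25)*sqrt(144 + 1444) = 899*sqrt(1588) = 899*(2*sqrt(397)) = 1798*sqrt(397)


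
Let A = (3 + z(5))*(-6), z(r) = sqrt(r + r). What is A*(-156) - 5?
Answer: 2803 + 936*sqrt(10) ≈ 5762.9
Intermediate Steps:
z(r) = sqrt(2)*sqrt(r) (z(r) = sqrt(2*r) = sqrt(2)*sqrt(r))
A = -18 - 6*sqrt(10) (A = (3 + sqrt(2)*sqrt(5))*(-6) = (3 + sqrt(10))*(-6) = -18 - 6*sqrt(10) ≈ -36.974)
A*(-156) - 5 = (-18 - 6*sqrt(10))*(-156) - 5 = (2808 + 936*sqrt(10)) - 5 = 2803 + 936*sqrt(10)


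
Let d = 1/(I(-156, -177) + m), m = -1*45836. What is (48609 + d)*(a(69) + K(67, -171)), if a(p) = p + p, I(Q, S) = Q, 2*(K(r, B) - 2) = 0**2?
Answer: 78246879445/11498 ≈ 6.8053e+6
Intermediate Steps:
K(r, B) = 2 (K(r, B) = 2 + (1/2)*0**2 = 2 + (1/2)*0 = 2 + 0 = 2)
m = -45836
a(p) = 2*p
d = -1/45992 (d = 1/(-156 - 45836) = 1/(-45992) = -1/45992 ≈ -2.1743e-5)
(48609 + d)*(a(69) + K(67, -171)) = (48609 - 1/45992)*(2*69 + 2) = 2235625127*(138 + 2)/45992 = (2235625127/45992)*140 = 78246879445/11498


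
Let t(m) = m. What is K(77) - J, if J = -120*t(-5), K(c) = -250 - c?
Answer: -927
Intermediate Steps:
J = 600 (J = -120*(-5) = 600)
K(77) - J = (-250 - 1*77) - 1*600 = (-250 - 77) - 600 = -327 - 600 = -927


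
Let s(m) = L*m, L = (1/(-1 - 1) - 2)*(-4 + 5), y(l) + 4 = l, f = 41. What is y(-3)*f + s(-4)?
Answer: -277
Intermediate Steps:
y(l) = -4 + l
L = -5/2 (L = (1/(-2) - 2)*1 = (-½ - 2)*1 = -5/2*1 = -5/2 ≈ -2.5000)
s(m) = -5*m/2
y(-3)*f + s(-4) = (-4 - 3)*41 - 5/2*(-4) = -7*41 + 10 = -287 + 10 = -277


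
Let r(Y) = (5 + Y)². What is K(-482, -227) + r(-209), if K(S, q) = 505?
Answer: 42121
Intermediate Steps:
K(-482, -227) + r(-209) = 505 + (5 - 209)² = 505 + (-204)² = 505 + 41616 = 42121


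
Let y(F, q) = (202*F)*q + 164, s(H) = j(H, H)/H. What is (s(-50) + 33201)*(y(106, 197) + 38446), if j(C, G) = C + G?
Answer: 141337667122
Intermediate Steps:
s(H) = 2 (s(H) = (H + H)/H = (2*H)/H = 2)
y(F, q) = 164 + 202*F*q (y(F, q) = 202*F*q + 164 = 164 + 202*F*q)
(s(-50) + 33201)*(y(106, 197) + 38446) = (2 + 33201)*((164 + 202*106*197) + 38446) = 33203*((164 + 4218164) + 38446) = 33203*(4218328 + 38446) = 33203*4256774 = 141337667122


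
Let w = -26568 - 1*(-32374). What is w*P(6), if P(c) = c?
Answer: 34836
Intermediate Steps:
w = 5806 (w = -26568 + 32374 = 5806)
w*P(6) = 5806*6 = 34836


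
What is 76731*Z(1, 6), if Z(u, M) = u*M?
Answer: 460386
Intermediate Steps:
Z(u, M) = M*u
76731*Z(1, 6) = 76731*(6*1) = 76731*6 = 460386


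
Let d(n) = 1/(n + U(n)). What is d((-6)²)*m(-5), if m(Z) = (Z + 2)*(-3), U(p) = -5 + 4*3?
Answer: 9/43 ≈ 0.20930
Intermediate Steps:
U(p) = 7 (U(p) = -5 + 12 = 7)
m(Z) = -6 - 3*Z (m(Z) = (2 + Z)*(-3) = -6 - 3*Z)
d(n) = 1/(7 + n) (d(n) = 1/(n + 7) = 1/(7 + n))
d((-6)²)*m(-5) = (-6 - 3*(-5))/(7 + (-6)²) = (-6 + 15)/(7 + 36) = 9/43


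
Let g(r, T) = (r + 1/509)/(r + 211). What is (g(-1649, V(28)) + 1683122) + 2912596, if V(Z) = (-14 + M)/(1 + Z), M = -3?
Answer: 1681899931848/365971 ≈ 4.5957e+6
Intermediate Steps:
V(Z) = -17/(1 + Z) (V(Z) = (-14 - 3)/(1 + Z) = -17/(1 + Z))
g(r, T) = (1/509 + r)/(211 + r) (g(r, T) = (r + 1/509)/(211 + r) = (1/509 + r)/(211 + r))
(g(-1649, V(28)) + 1683122) + 2912596 = ((1/509 - 1649)/(211 - 1649) + 1683122) + 2912596 = (-839340/509/(-1438) + 1683122) + 2912596 = (-1/1438*(-839340/509) + 1683122) + 2912596 = (419670/365971 + 1683122) + 2912596 = 615974261132/365971 + 2912596 = 1681899931848/365971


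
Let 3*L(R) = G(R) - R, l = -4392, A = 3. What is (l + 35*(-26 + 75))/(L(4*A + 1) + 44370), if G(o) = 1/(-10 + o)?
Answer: -24093/399292 ≈ -0.060339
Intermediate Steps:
L(R) = -R/3 + 1/(3*(-10 + R)) (L(R) = (1/(-10 + R) - R)/3 = -R/3 + 1/(3*(-10 + R)))
(l + 35*(-26 + 75))/(L(4*A + 1) + 44370) = (-4392 + 35*(-26 + 75))/((1 - (4*3 + 1)*(-10 + (4*3 + 1)))/(3*(-10 + (4*3 + 1))) + 44370) = (-4392 + 35*49)/((1 - (12 + 1)*(-10 + (12 + 1)))/(3*(-10 + (12 + 1))) + 44370) = (-4392 + 1715)/((1 - 1*13*(-10 + 13))/(3*(-10 + 13)) + 44370) = -2677/((⅓)*(1 - 1*13*3)/3 + 44370) = -2677/((⅓)*(⅓)*(1 - 39) + 44370) = -2677/((⅓)*(⅓)*(-38) + 44370) = -2677/(-38/9 + 44370) = -2677/399292/9 = -2677*9/399292 = -24093/399292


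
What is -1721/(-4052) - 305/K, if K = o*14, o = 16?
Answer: -212589/226912 ≈ -0.93688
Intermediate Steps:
K = 224 (K = 16*14 = 224)
-1721/(-4052) - 305/K = -1721/(-4052) - 305/224 = -1721*(-1/4052) - 305*1/224 = 1721/4052 - 305/224 = -212589/226912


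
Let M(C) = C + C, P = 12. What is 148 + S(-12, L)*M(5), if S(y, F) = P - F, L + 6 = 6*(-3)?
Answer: 508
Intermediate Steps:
L = -24 (L = -6 + 6*(-3) = -6 - 18 = -24)
M(C) = 2*C
S(y, F) = 12 - F
148 + S(-12, L)*M(5) = 148 + (12 - 1*(-24))*(2*5) = 148 + (12 + 24)*10 = 148 + 36*10 = 148 + 360 = 508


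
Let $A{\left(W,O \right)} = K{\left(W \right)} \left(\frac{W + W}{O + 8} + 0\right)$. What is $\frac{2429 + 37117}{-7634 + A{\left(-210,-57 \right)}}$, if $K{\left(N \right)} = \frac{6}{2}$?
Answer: $- \frac{138411}{26629} \approx -5.1978$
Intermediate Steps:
$K{\left(N \right)} = 3$ ($K{\left(N \right)} = 6 \cdot \frac{1}{2} = 3$)
$A{\left(W,O \right)} = \frac{6 W}{8 + O}$ ($A{\left(W,O \right)} = 3 \left(\frac{W + W}{O + 8} + 0\right) = 3 \left(\frac{2 W}{8 + O} + 0\right) = 3 \frac{2 W}{8 + O} = \frac{6 W}{8 + O}$)
$\frac{2429 + 37117}{-7634 + A{\left(-210,-57 \right)}} = \frac{2429 + 37117}{-7634 + 6 \left(-210\right) \frac{1}{8 - 57}} = \frac{39546}{-7634 + 6 \left(-210\right) \frac{1}{-49}} = \frac{39546}{-7634 + 6 \left(-210\right) \left(- \frac{1}{49}\right)} = \frac{39546}{-7634 + \frac{180}{7}} = \frac{39546}{- \frac{53258}{7}} = 39546 \left(- \frac{7}{53258}\right) = - \frac{138411}{26629}$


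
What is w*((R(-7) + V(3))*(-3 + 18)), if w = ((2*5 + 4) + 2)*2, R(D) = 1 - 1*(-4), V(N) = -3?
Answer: 960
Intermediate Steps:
R(D) = 5 (R(D) = 1 + 4 = 5)
w = 32 (w = ((10 + 4) + 2)*2 = (14 + 2)*2 = 16*2 = 32)
w*((R(-7) + V(3))*(-3 + 18)) = 32*((5 - 3)*(-3 + 18)) = 32*(2*15) = 32*30 = 960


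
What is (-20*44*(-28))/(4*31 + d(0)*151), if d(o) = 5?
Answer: 24640/879 ≈ 28.032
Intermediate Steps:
(-20*44*(-28))/(4*31 + d(0)*151) = (-20*44*(-28))/(4*31 + 5*151) = (-880*(-28))/(124 + 755) = 24640/879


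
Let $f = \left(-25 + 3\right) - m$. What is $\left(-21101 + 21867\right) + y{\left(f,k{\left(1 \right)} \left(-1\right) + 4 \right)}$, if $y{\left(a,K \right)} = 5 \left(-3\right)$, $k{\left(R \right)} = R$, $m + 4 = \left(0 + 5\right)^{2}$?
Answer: $751$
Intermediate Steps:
$m = 21$ ($m = -4 + \left(0 + 5\right)^{2} = -4 + 5^{2} = -4 + 25 = 21$)
$f = -43$ ($f = \left(-25 + 3\right) - 21 = -22 - 21 = -43$)
$y{\left(a,K \right)} = -15$
$\left(-21101 + 21867\right) + y{\left(f,k{\left(1 \right)} \left(-1\right) + 4 \right)} = \left(-21101 + 21867\right) - 15 = 766 - 15 = 751$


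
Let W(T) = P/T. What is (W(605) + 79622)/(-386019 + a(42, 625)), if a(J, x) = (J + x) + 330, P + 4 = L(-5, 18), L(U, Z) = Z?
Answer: -24085662/116469155 ≈ -0.20680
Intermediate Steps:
P = 14 (P = -4 + 18 = 14)
a(J, x) = 330 + J + x
W(T) = 14/T
(W(605) + 79622)/(-386019 + a(42, 625)) = (14/605 + 79622)/(-386019 + (330 + 42 + 625)) = (14*(1/605) + 79622)/(-386019 + 997) = (14/605 + 79622)/(-385022) = (48171324/605)*(-1/385022) = -24085662/116469155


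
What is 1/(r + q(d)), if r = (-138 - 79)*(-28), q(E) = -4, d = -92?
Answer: 1/6072 ≈ 0.00016469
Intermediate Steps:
r = 6076 (r = -217*(-28) = 6076)
1/(r + q(d)) = 1/(6076 - 4) = 1/6072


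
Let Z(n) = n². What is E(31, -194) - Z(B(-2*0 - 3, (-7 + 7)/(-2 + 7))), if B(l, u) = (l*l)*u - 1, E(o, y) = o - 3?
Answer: 27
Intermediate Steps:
E(o, y) = -3 + o
B(l, u) = -1 + u*l² (B(l, u) = l²*u - 1 = u*l² - 1 = -1 + u*l²)
E(31, -194) - Z(B(-2*0 - 3, (-7 + 7)/(-2 + 7))) = (-3 + 31) - (-1 + ((-7 + 7)/(-2 + 7))*(-2*0 - 3)²)² = 28 - (-1 + (0/5)*(0 - 3)²)² = 28 - (-1 + (0*(⅕))*(-3)²)² = 28 - (-1 + 0*9)² = 28 - (-1 + 0)² = 28 - 1*(-1)² = 28 - 1*1 = 28 - 1 = 27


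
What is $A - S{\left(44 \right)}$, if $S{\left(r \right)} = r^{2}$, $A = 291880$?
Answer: $289944$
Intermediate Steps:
$A - S{\left(44 \right)} = 291880 - 44^{2} = 291880 - 1936 = 289944$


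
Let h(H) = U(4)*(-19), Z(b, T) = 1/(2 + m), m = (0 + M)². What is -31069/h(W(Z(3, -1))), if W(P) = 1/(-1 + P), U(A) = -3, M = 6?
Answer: -31069/57 ≈ -545.07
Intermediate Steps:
m = 36 (m = (0 + 6)² = 6² = 36)
Z(b, T) = 1/38 (Z(b, T) = 1/(2 + 36) = 1/38)
h(H) = 57 (h(H) = -3*(-19) = 57)
-31069/h(W(Z(3, -1))) = -31069/57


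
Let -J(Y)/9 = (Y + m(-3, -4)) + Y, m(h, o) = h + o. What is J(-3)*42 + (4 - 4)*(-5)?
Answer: 4914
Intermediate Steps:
J(Y) = 63 - 18*Y (J(Y) = -9*((Y + (-3 - 4)) + Y) = -9*((Y - 7) + Y) = -9*((-7 + Y) + Y) = -9*(-7 + 2*Y) = 63 - 18*Y)
J(-3)*42 + (4 - 4)*(-5) = (63 - 18*(-3))*42 + (4 - 4)*(-5) = (63 + 54)*42 + 0*(-5) = 117*42 + 0 = 4914 + 0 = 4914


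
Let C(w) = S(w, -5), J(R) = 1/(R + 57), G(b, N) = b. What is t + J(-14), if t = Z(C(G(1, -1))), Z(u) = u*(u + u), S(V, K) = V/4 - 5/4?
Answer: 87/43 ≈ 2.0233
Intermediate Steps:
S(V, K) = -5/4 + V/4 (S(V, K) = V*(¼) - 5*¼ = V/4 - 5/4 = -5/4 + V/4)
J(R) = 1/(57 + R)
C(w) = -5/4 + w/4
Z(u) = 2*u² (Z(u) = u*(2*u) = 2*u²)
t = 2 (t = 2*(-5/4 + (¼)*1)² = 2*(-5/4 + ¼)² = 2*(-1)² = 2*1 = 2)
t + J(-14) = 2 + 1/(57 - 14) = 2 + 1/43 = 87/43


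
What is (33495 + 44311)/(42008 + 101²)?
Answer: 77806/52209 ≈ 1.4903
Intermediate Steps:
(33495 + 44311)/(42008 + 101²) = 77806/(42008 + 10201) = 77806/52209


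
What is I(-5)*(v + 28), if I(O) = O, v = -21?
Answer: -35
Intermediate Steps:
I(-5)*(v + 28) = -5*(-21 + 28) = -5*7 = -35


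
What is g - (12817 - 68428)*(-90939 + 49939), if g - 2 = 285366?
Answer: -2279765632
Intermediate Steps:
g = 285368 (g = 2 + 285366 = 285368)
g - (12817 - 68428)*(-90939 + 49939) = 285368 - (12817 - 68428)*(-90939 + 49939) = 285368 - (-55611)*(-41000) = 285368 - 1*2280051000 = 285368 - 2280051000 = -2279765632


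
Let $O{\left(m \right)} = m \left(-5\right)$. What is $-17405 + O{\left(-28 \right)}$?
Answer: $-17265$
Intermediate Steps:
$O{\left(m \right)} = - 5 m$
$-17405 + O{\left(-28 \right)} = -17405 - -140 = -17405 + 140 = -17265$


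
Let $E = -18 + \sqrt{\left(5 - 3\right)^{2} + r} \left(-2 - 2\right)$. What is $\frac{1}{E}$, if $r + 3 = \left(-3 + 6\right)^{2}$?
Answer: $- \frac{9}{82} + \frac{\sqrt{10}}{41} \approx -0.032627$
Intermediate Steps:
$r = 6$ ($r = -3 + \left(-3 + 6\right)^{2} = -3 + 3^{2} = -3 + 9 = 6$)
$E = -18 - 4 \sqrt{10}$ ($E = -18 + \sqrt{\left(5 - 3\right)^{2} + 6} \left(-2 - 2\right) = -18 + \sqrt{2^{2} + 6} \left(-4\right) = -18 + \sqrt{4 + 6} \left(-4\right) = -18 + \sqrt{10} \left(-4\right) = -18 - 4 \sqrt{10} \approx -30.649$)
$\frac{1}{E} = \frac{1}{-18 - 4 \sqrt{10}}$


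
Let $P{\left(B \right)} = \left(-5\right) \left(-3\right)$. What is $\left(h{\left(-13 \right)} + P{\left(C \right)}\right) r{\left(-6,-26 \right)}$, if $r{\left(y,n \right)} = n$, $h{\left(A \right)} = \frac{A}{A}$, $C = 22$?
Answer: $-416$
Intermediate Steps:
$h{\left(A \right)} = 1$
$P{\left(B \right)} = 15$
$\left(h{\left(-13 \right)} + P{\left(C \right)}\right) r{\left(-6,-26 \right)} = \left(1 + 15\right) \left(-26\right) = 16 \left(-26\right) = -416$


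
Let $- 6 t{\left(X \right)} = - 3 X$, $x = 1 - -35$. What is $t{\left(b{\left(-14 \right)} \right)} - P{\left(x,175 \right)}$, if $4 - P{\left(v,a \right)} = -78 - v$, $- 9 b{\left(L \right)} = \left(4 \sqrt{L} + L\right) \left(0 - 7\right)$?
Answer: $- \frac{1111}{9} + \frac{14 i \sqrt{14}}{9} \approx -123.44 + 5.8204 i$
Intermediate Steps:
$x = 36$ ($x = 1 + 35 = 36$)
$b{\left(L \right)} = \frac{7 L}{9} + \frac{28 \sqrt{L}}{9}$ ($b{\left(L \right)} = - \frac{\left(4 \sqrt{L} + L\right) \left(0 - 7\right)}{9} = - \frac{\left(L + 4 \sqrt{L}\right) \left(-7\right)}{9} = - \frac{- 28 \sqrt{L} - 7 L}{9} = \frac{7 L}{9} + \frac{28 \sqrt{L}}{9}$)
$P{\left(v,a \right)} = 82 + v$ ($P{\left(v,a \right)} = 4 - \left(-78 - v\right) = 4 + \left(78 + v\right) = 82 + v$)
$t{\left(X \right)} = \frac{X}{2}$ ($t{\left(X \right)} = - \frac{\left(-3\right) X}{6} = \frac{X}{2}$)
$t{\left(b{\left(-14 \right)} \right)} - P{\left(x,175 \right)} = \frac{\frac{7}{9} \left(-14\right) + \frac{28 \sqrt{-14}}{9}}{2} - \left(82 + 36\right) = \frac{- \frac{98}{9} + \frac{28 i \sqrt{14}}{9}}{2} - 118 = \left(- \frac{49}{9} + \frac{14 i \sqrt{14}}{9}\right) - 118 = - \frac{1111}{9} + \frac{14 i \sqrt{14}}{9}$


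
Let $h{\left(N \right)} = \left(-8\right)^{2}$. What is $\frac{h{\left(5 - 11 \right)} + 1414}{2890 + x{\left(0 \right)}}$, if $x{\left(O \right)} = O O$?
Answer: $\frac{739}{1445} \approx 0.51142$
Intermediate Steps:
$h{\left(N \right)} = 64$
$x{\left(O \right)} = O^{2}$
$\frac{h{\left(5 - 11 \right)} + 1414}{2890 + x{\left(0 \right)}} = \frac{64 + 1414}{2890 + 0^{2}} = \frac{1478}{2890 + 0} = \frac{1478}{2890} = 1478 \cdot \frac{1}{2890} = \frac{739}{1445}$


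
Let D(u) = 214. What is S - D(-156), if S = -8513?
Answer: -8727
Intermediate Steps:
S - D(-156) = -8513 - 1*214 = -8513 - 214 = -8727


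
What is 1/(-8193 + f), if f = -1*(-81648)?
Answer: 1/73455 ≈ 1.3614e-5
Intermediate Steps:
f = 81648
1/(-8193 + f) = 1/(-8193 + 81648) = 1/73455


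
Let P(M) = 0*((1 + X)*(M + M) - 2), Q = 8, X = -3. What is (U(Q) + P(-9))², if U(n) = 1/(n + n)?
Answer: 1/256 ≈ 0.0039063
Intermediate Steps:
U(n) = 1/(2*n)
P(M) = 0 (P(M) = 0*((1 - 3)*(M + M) - 2) = 0*(-4*M - 2) = 0*(-2 - 4*M) = 0)
(U(Q) + P(-9))² = ((½)/8 + 0)² = ((½)*(⅛) + 0)² = (1/16 + 0)² = (1/16)² = 1/256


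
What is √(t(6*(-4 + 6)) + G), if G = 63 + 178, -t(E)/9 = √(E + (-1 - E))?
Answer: √(241 - 9*I) ≈ 15.527 - 0.28982*I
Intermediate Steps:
t(E) = -9*I (t(E) = -9*√(E + (-1 - E)) = -9*I)
G = 241
√(t(6*(-4 + 6)) + G) = √(-9*I + 241) = √(241 - 9*I)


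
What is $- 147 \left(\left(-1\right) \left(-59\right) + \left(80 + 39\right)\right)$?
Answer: $-26166$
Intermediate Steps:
$- 147 \left(\left(-1\right) \left(-59\right) + \left(80 + 39\right)\right) = - 147 \left(59 + 119\right) = \left(-147\right) 178 = -26166$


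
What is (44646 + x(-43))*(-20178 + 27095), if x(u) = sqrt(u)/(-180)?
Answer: 308816382 - 6917*I*sqrt(43)/180 ≈ 3.0882e+8 - 251.99*I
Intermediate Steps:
x(u) = -sqrt(u)/180
(44646 + x(-43))*(-20178 + 27095) = (44646 - I*sqrt(43)/180)*(-20178 + 27095) = (44646 - I*sqrt(43)/180)*6917 = 308816382 - 6917*I*sqrt(43)/180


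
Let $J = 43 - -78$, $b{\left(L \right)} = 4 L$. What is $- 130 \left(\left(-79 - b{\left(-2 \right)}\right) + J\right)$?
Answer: $-6500$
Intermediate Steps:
$J = 121$ ($J = 43 + 78 = 121$)
$- 130 \left(\left(-79 - b{\left(-2 \right)}\right) + J\right) = - 130 \left(\left(-79 - 4 \left(-2\right)\right) + 121\right) = - 130 \left(\left(-79 - -8\right) + 121\right) = - 130 \left(\left(-79 + 8\right) + 121\right) = - 130 \left(-71 + 121\right) = \left(-130\right) 50 = -6500$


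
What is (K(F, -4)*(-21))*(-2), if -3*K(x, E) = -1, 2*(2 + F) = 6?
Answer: 14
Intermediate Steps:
F = 1 (F = -2 + (½)*6 = -2 + 3 = 1)
K(x, E) = ⅓ (K(x, E) = -⅓*(-1) = ⅓)
(K(F, -4)*(-21))*(-2) = ((⅓)*(-21))*(-2) = -7*(-2) = 14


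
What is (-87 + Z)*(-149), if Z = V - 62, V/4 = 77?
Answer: -23691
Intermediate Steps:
V = 308 (V = 4*77 = 308)
Z = 246 (Z = 308 - 62 = 246)
(-87 + Z)*(-149) = (-87 + 246)*(-149) = 159*(-149) = -23691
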